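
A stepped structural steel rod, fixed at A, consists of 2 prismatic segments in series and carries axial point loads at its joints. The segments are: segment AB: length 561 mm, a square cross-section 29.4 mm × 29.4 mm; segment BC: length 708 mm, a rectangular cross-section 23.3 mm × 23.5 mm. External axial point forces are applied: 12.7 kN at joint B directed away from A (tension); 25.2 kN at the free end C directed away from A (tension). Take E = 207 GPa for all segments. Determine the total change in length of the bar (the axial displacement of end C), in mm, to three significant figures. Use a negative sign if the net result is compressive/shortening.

Internal axial forces (sectioning from the free end, tension +): N_BC = 25.2 kN, N_AB = 37.9 kN.
A_AB = 864.4 mm².
A_BC = 547.6 mm².
δ_AB = 37900·561/(864.4·207000) = 0.1188 mm
δ_BC = 25200·708/(547.6·207000) = 0.1574 mm
δ = Σδ_i = 0.2762 mm.

0.276 mm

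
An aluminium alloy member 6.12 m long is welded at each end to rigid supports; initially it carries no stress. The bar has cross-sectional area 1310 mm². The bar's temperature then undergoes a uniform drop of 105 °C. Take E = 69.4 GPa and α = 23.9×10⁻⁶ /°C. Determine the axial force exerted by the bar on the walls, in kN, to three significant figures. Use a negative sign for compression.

Free thermal expansion αLΔT = 23.9e-6 · 6120 · -105 = -15.36 mm.
The walls impose strain ε = −(-15.36)/6120 = 2.5095e-03; σ = Eε = 69400 · 2.5095e-03 = 174.2 MPa.
Wall reaction R = σ·A = 174.2·1310 = 228100 N = 228.1 kN.

228 kN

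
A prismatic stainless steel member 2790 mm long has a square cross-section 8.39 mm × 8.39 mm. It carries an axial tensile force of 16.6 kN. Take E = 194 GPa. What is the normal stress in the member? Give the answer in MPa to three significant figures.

236 MPa

A = 70.39 mm².
σ = N/A = 16600/70.39 = 235.8 MPa.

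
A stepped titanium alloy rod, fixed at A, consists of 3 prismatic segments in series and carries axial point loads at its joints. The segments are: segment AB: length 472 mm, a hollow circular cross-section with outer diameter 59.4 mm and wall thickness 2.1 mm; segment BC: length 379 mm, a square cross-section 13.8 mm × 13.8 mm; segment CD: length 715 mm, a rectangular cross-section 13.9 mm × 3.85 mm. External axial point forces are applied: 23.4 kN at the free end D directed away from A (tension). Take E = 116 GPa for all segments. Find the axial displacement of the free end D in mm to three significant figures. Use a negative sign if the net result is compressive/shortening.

Internal axial forces (sectioning from the free end, tension +): N_CD = 23.4 kN, N_BC = 23.4 kN, N_AB = 23.4 kN.
A_AB = 378 mm².
A_BC = 190.4 mm².
A_CD = 53.52 mm².
δ_AB = 23400·472/(378·116000) = 0.2519 mm
δ_BC = 23400·379/(190.4·116000) = 0.4015 mm
δ_CD = 23400·715/(53.52·116000) = 2.695 mm
δ = Σδ_i = 3.349 mm.

3.35 mm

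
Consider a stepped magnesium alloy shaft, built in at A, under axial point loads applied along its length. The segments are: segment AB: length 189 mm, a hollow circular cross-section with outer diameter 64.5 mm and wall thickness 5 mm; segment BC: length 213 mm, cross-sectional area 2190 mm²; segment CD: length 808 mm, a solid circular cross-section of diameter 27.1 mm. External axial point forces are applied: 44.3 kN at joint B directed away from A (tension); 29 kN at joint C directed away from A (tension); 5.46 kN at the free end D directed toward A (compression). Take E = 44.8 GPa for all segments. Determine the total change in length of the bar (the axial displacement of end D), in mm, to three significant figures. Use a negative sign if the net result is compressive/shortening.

0.187 mm

Internal axial forces (sectioning from the free end, tension +): N_CD = -5.46 kN, N_BC = 23.54 kN, N_AB = 67.84 kN.
A_AB = 934.6 mm².
A_CD = 576.8 mm².
δ_AB = 67840·189/(934.6·44800) = 0.3062 mm
δ_BC = 23540·213/(2190·44800) = 0.05111 mm
δ_CD = -5460·808/(576.8·44800) = -0.1707 mm
δ = Σδ_i = 0.1866 mm.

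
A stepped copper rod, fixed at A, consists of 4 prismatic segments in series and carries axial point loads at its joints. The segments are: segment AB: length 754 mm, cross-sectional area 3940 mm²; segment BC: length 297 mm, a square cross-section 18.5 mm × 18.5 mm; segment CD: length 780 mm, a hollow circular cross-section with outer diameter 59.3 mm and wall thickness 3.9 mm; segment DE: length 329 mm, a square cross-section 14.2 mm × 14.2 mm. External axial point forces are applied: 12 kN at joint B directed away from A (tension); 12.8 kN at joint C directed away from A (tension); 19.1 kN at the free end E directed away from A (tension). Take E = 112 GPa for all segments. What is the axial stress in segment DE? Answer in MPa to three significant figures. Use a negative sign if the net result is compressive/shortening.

Internal axial forces (sectioning from the free end, tension +): N_DE = 19.1 kN, N_CD = 19.1 kN, N_BC = 31.9 kN, N_AB = 43.9 kN.
A_DE = 201.6 mm².
σ_DE = N_DE/A_DE = 19100/201.6 = 94.72 MPa.

94.7 MPa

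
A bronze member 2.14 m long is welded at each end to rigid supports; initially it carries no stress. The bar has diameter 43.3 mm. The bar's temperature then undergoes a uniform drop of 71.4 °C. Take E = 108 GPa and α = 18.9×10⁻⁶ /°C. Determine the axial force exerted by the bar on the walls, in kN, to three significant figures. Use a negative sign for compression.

Free thermal expansion αLΔT = 18.9e-6 · 2140 · -71.4 = -2.888 mm.
The walls impose strain ε = −(-2.888)/2140 = 1.3495e-03; σ = Eε = 108000 · 1.3495e-03 = 145.7 MPa.
Wall reaction R = σ·A = 145.7·1473 = 214600 N = 214.6 kN.

215 kN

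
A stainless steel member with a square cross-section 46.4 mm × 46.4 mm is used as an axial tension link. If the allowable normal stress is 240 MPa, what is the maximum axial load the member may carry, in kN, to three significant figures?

517 kN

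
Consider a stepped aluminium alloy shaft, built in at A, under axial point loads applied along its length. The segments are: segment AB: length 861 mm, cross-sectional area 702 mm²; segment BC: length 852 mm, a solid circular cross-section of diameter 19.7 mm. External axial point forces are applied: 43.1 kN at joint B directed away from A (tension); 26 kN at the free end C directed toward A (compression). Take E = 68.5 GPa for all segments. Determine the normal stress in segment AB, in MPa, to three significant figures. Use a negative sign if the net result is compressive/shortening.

24.4 MPa

Internal axial forces (sectioning from the free end, tension +): N_BC = -26 kN, N_AB = 17.1 kN.
σ_AB = N_AB/A_AB = 17100/702 = 24.36 MPa.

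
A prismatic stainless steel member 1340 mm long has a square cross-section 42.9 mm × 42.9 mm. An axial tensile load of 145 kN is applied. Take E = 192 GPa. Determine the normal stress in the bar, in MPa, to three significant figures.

A = 1840 mm².
σ = N/A = 145000/1840 = 78.79 MPa.

78.8 MPa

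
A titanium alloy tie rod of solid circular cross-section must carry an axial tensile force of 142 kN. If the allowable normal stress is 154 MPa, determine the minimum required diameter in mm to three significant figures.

34.3 mm

Required area A ≥ P/σ_allow = 142000/154 = 922.1 mm².
For a solid circular section, d ≥ √(4A/π) = 34.26 mm.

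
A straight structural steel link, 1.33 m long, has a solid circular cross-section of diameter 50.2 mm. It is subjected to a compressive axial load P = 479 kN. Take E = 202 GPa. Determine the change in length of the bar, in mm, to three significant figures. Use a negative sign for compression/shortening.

-1.59 mm

A = 1979 mm².
δ_mech = NL/(AE) = -479000·1330/(1979·202000) = -1.593 mm.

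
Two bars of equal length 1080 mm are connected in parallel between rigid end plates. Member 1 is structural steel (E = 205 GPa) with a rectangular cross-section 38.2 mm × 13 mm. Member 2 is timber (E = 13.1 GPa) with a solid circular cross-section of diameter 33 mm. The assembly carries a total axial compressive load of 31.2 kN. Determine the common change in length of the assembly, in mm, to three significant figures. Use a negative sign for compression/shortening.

A_1 = 496.6 mm².
A_2 = 855.3 mm².
Equal strain + equilibrium ⇒ each member carries load in proportion to AE: A₁E₁ = 101800000 N, A₂E₂ = 11200000 N, ΣAE = 113000000 N.
δ = PL/ΣAE = -31200·1080/113000000 = -0.2982 mm.

-0.298 mm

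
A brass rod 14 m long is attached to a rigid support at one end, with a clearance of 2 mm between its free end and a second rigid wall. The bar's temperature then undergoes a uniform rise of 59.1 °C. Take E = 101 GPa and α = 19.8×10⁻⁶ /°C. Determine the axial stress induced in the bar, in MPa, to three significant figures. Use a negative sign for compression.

Free thermal expansion αLΔT = 19.8e-6 · 14000 · 59.1 = 16.38 mm.
The walls engage after the gap closes; constrained expansion = 16.38 − 2 = 14.38 mm.
The walls impose strain ε = −(14.38)/14000 = -1.0273e-03; σ = Eε = 101000 · -1.0273e-03 = -103.8 MPa.

-104 MPa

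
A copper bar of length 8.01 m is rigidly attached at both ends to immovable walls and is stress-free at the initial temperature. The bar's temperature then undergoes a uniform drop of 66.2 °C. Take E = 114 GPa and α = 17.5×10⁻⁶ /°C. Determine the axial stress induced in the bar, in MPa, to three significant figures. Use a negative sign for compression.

132 MPa

Free thermal expansion αLΔT = 17.5e-6 · 8010 · -66.2 = -9.28 mm.
The walls impose strain ε = −(-9.28)/8010 = 1.1585e-03; σ = Eε = 114000 · 1.1585e-03 = 132.1 MPa.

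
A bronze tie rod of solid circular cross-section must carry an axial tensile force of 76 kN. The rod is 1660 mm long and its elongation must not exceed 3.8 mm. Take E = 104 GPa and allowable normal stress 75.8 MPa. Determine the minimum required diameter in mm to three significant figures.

35.7 mm

Required area A ≥ P/σ_allow = 76000/75.8 = 1003 mm².
For a solid circular section, d ≥ √(4A/π) = 35.73 mm.
Elongation limit: A ≥ PL/(Eδ_allow) = 76000·1660/(104000·3.8) = 319.2 mm² ⇒ d ≥ 20.16 mm.
The stress limit governs.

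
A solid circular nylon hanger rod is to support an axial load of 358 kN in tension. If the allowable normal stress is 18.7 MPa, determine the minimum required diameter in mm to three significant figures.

156 mm

Required area A ≥ P/σ_allow = 358000/18.7 = 19140 mm².
For a solid circular section, d ≥ √(4A/π) = 156.1 mm.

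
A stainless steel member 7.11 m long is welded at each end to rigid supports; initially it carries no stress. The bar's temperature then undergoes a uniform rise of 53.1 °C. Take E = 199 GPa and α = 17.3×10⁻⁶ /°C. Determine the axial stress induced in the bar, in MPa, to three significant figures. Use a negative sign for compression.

-183 MPa

Free thermal expansion αLΔT = 17.3e-6 · 7110 · 53.1 = 6.531 mm.
The walls impose strain ε = −(6.531)/7110 = -9.1863e-04; σ = Eε = 199000 · -9.1863e-04 = -182.8 MPa.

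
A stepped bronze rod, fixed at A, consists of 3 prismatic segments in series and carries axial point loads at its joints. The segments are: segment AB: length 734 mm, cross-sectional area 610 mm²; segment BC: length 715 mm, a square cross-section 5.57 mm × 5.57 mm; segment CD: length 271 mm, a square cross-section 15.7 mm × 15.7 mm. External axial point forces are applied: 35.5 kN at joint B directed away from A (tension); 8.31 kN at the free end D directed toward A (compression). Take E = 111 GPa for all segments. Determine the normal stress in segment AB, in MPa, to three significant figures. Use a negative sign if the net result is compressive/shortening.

44.6 MPa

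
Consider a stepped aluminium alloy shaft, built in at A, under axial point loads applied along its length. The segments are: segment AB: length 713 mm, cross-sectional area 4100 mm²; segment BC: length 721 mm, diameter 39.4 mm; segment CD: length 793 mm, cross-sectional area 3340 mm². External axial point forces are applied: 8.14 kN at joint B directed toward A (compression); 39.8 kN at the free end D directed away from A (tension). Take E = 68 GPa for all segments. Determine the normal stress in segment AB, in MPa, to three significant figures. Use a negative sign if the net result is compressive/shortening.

7.72 MPa

Internal axial forces (sectioning from the free end, tension +): N_CD = 39.8 kN, N_BC = 39.8 kN, N_AB = 31.66 kN.
σ_AB = N_AB/A_AB = 31660/4100 = 7.722 MPa.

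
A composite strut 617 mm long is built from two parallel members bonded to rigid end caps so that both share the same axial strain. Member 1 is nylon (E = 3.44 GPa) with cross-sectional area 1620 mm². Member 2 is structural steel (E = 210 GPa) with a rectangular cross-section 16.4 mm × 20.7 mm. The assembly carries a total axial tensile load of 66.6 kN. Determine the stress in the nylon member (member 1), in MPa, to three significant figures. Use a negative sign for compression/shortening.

2.98 MPa

A_2 = 339.5 mm².
Equal strain + equilibrium ⇒ each member carries load in proportion to AE: A₁E₁ = 5573000 N, A₂E₂ = 71290000 N, ΣAE = 76860000 N.
σ₁ = P·E₁/ΣAE = 66600·3440/76860000 = 2.981 MPa.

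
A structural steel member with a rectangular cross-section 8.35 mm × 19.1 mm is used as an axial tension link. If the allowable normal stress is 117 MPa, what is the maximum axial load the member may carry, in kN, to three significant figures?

A = 159.5 mm².
P_max = σ_allow · A = 117 · 159.5 = 18660 N = 18.66 kN.

18.7 kN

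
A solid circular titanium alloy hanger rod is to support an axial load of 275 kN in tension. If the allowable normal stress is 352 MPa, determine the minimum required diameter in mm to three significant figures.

31.5 mm

Required area A ≥ P/σ_allow = 275000/352 = 781.2 mm².
For a solid circular section, d ≥ √(4A/π) = 31.54 mm.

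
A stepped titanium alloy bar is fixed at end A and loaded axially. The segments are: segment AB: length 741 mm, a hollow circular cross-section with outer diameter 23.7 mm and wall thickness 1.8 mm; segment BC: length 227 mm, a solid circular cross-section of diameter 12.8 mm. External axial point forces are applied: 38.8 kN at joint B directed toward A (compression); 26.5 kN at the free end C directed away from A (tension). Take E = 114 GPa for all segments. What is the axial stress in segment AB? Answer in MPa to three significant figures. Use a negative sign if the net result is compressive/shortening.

Internal axial forces (sectioning from the free end, tension +): N_BC = 26.5 kN, N_AB = -12.3 kN.
A_AB = 123.8 mm².
σ_AB = N_AB/A_AB = -12300/123.8 = -99.32 MPa.

-99.3 MPa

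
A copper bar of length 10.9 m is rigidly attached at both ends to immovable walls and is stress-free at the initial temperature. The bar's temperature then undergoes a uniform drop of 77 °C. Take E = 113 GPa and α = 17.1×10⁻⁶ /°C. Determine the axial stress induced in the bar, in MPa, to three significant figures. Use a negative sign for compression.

Free thermal expansion αLΔT = 17.1e-6 · 10900 · -77 = -14.35 mm.
The walls impose strain ε = −(-14.35)/10900 = 1.3167e-03; σ = Eε = 113000 · 1.3167e-03 = 148.8 MPa.

149 MPa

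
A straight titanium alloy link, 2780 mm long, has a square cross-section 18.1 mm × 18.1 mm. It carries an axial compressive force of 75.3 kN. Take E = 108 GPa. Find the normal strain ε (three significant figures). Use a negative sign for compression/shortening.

A = 327.6 mm².
σ = N/A = -229.8 MPa; ε = σ/E = -229.8/108000 = -2.128e-03.

-0.00213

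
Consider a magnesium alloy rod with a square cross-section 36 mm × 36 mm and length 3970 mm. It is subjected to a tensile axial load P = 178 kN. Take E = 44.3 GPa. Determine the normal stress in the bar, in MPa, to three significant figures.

A = 1296 mm².
σ = N/A = 178000/1296 = 137.3 MPa.

137 MPa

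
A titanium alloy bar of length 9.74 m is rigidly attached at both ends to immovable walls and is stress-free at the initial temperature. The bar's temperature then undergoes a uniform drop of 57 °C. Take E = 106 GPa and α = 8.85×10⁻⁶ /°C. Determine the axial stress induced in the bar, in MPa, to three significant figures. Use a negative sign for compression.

53.5 MPa

Free thermal expansion αLΔT = 8.85e-6 · 9740 · -57 = -4.913 mm.
The walls impose strain ε = −(-4.913)/9740 = 5.0445e-04; σ = Eε = 106000 · 5.0445e-04 = 53.47 MPa.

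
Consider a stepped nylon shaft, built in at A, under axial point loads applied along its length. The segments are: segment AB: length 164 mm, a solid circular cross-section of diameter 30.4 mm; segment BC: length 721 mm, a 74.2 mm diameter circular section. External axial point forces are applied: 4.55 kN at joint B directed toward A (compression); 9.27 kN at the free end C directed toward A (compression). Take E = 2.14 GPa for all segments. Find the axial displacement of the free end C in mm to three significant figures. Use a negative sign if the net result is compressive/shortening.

Internal axial forces (sectioning from the free end, tension +): N_BC = -9.27 kN, N_AB = -13.82 kN.
A_AB = 725.8 mm².
A_BC = 4324 mm².
δ_AB = -13820·164/(725.8·2140) = -1.459 mm
δ_BC = -9270·721/(4324·2140) = -0.7223 mm
δ = Σδ_i = -2.181 mm.

-2.18 mm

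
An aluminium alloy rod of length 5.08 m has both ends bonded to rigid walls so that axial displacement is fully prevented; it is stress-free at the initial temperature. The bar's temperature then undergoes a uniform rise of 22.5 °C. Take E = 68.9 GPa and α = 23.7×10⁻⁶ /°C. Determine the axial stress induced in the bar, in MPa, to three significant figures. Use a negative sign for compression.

Free thermal expansion αLΔT = 23.7e-6 · 5080 · 22.5 = 2.709 mm.
The walls impose strain ε = −(2.709)/5080 = -5.3325e-04; σ = Eε = 68900 · -5.3325e-04 = -36.74 MPa.

-36.7 MPa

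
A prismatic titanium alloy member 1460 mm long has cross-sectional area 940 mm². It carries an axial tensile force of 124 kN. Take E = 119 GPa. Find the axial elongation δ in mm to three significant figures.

δ_mech = NL/(AE) = 124000·1460/(940·119000) = 1.618 mm.

1.62 mm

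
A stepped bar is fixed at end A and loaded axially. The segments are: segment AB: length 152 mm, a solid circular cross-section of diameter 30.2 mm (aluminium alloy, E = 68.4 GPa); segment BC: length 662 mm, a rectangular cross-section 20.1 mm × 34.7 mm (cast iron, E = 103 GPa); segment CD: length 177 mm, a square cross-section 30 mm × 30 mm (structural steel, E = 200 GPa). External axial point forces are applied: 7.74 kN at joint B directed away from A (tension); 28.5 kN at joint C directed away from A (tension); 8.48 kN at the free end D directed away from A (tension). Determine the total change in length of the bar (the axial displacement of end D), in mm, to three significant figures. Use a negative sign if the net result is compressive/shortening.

0.488 mm

Internal axial forces (sectioning from the free end, tension +): N_CD = 8.48 kN, N_BC = 36.98 kN, N_AB = 44.72 kN.
A_AB = 716.3 mm².
A_BC = 697.5 mm².
A_CD = 900 mm².
δ_AB = 44720·152/(716.3·68400) = 0.1387 mm
δ_BC = 36980·662/(697.5·103000) = 0.3408 mm
δ_CD = 8480·177/(900·200000) = 0.008339 mm
δ = Σδ_i = 0.4878 mm.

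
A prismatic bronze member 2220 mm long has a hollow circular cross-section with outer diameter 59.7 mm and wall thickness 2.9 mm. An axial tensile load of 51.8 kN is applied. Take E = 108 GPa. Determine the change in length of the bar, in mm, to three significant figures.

2.06 mm

A = 517.5 mm².
δ_mech = NL/(AE) = 51800·2220/(517.5·108000) = 2.058 mm.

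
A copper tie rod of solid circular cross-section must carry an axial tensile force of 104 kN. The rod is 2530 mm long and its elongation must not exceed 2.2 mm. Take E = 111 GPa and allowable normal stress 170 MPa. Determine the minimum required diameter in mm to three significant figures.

37.0 mm

Required area A ≥ P/σ_allow = 104000/170 = 611.8 mm².
For a solid circular section, d ≥ √(4A/π) = 27.91 mm.
Elongation limit: A ≥ PL/(Eδ_allow) = 104000·2530/(111000·2.2) = 1077 mm² ⇒ d ≥ 37.04 mm.
The elongation limit governs.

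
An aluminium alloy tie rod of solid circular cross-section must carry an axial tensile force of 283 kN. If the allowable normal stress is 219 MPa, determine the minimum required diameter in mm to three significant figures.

Required area A ≥ P/σ_allow = 283000/219 = 1292 mm².
For a solid circular section, d ≥ √(4A/π) = 40.56 mm.

40.6 mm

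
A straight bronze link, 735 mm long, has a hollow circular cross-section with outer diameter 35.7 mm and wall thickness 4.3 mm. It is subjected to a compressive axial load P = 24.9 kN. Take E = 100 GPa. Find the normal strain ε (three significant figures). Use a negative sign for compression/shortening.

A = 424.2 mm².
σ = N/A = -58.7 MPa; ε = σ/E = -58.7/100000 = -5.870e-04.

-5.87e-04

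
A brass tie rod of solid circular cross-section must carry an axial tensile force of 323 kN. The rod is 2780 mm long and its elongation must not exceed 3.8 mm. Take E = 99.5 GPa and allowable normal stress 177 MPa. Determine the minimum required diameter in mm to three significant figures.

Required area A ≥ P/σ_allow = 323000/177 = 1825 mm².
For a solid circular section, d ≥ √(4A/π) = 48.2 mm.
Elongation limit: A ≥ PL/(Eδ_allow) = 323000·2780/(99500·3.8) = 2375 mm² ⇒ d ≥ 54.99 mm.
The elongation limit governs.

55.0 mm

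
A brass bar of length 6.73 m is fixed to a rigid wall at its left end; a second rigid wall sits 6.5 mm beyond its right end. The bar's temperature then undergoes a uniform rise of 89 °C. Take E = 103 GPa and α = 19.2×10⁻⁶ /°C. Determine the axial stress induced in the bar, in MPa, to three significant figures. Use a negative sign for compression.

Free thermal expansion αLΔT = 19.2e-6 · 6730 · 89 = 11.5 mm.
The walls engage after the gap closes; constrained expansion = 11.5 − 6.5 = 5 mm.
The walls impose strain ε = −(5)/6730 = -7.4298e-04; σ = Eε = 103000 · -7.4298e-04 = -76.53 MPa.

-76.5 MPa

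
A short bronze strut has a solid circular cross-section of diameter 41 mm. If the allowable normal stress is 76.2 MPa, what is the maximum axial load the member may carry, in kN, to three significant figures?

101 kN

A = 1320 mm².
P_max = σ_allow · A = 76.2 · 1320 = 100600 N = 100.6 kN.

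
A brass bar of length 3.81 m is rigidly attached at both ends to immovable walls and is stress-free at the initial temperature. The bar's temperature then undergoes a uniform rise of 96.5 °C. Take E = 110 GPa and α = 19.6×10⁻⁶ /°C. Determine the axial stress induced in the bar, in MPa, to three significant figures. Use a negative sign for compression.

Free thermal expansion αLΔT = 19.6e-6 · 3810 · 96.5 = 7.206 mm.
The walls impose strain ε = −(7.206)/3810 = -1.8914e-03; σ = Eε = 110000 · -1.8914e-03 = -208.1 MPa.

-208 MPa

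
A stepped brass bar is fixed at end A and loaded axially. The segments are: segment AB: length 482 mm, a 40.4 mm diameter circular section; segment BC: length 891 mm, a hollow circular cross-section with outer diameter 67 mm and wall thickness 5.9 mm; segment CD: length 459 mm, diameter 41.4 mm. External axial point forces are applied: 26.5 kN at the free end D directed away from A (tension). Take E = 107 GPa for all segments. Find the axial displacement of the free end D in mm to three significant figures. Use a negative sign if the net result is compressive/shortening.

0.372 mm

Internal axial forces (sectioning from the free end, tension +): N_CD = 26.5 kN, N_BC = 26.5 kN, N_AB = 26.5 kN.
A_AB = 1282 mm².
A_BC = 1133 mm².
A_CD = 1346 mm².
δ_AB = 26500·482/(1282·107000) = 0.09312 mm
δ_BC = 26500·891/(1133·107000) = 0.1948 mm
δ_CD = 26500·459/(1346·107000) = 0.08445 mm
δ = Σδ_i = 0.3724 mm.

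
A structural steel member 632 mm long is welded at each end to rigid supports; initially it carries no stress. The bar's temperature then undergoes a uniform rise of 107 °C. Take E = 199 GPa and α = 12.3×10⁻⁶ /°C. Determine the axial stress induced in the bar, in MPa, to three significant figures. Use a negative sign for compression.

-262 MPa

Free thermal expansion αLΔT = 12.3e-6 · 632 · 107 = 0.8318 mm.
The walls impose strain ε = −(0.8318)/632 = -1.3161e-03; σ = Eε = 199000 · -1.3161e-03 = -261.9 MPa.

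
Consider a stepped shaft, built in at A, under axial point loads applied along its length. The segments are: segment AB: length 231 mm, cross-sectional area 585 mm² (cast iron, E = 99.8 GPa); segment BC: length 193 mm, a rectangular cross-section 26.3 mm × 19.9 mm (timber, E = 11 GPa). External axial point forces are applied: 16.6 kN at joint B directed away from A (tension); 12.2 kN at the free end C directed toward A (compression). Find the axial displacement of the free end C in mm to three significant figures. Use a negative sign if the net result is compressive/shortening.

-0.392 mm

Internal axial forces (sectioning from the free end, tension +): N_BC = -12.2 kN, N_AB = 4.4 kN.
A_BC = 523.4 mm².
δ_AB = 4400·231/(585·99800) = 0.01741 mm
δ_BC = -12200·193/(523.4·11000) = -0.409 mm
δ = Σδ_i = -0.3916 mm.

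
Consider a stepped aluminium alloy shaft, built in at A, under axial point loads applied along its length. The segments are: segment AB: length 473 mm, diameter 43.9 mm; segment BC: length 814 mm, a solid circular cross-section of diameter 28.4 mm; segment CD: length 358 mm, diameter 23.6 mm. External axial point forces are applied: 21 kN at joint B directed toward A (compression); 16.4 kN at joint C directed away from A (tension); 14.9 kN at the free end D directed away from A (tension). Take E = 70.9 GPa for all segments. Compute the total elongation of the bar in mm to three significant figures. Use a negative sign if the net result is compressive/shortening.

0.785 mm

Internal axial forces (sectioning from the free end, tension +): N_CD = 14.9 kN, N_BC = 31.3 kN, N_AB = 10.3 kN.
A_AB = 1514 mm².
A_BC = 633.5 mm².
A_CD = 437.4 mm².
δ_AB = 10300·473/(1514·70900) = 0.0454 mm
δ_BC = 31300·814/(633.5·70900) = 0.5673 mm
δ_CD = 14900·358/(437.4·70900) = 0.172 mm
δ = Σδ_i = 0.7847 mm.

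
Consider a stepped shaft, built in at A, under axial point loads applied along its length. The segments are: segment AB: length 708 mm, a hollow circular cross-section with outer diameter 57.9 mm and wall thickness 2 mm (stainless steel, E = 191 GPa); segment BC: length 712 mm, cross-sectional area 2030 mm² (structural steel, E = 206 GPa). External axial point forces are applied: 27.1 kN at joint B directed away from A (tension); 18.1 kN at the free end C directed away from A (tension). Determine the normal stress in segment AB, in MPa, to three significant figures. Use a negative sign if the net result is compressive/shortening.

129 MPa

Internal axial forces (sectioning from the free end, tension +): N_BC = 18.1 kN, N_AB = 45.2 kN.
A_AB = 351.2 mm².
σ_AB = N_AB/A_AB = 45200/351.2 = 128.7 MPa.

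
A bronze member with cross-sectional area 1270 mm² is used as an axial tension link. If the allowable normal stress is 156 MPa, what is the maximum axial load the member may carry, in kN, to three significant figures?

198 kN

P_max = σ_allow · A = 156 · 1270 = 198100 N = 198.1 kN.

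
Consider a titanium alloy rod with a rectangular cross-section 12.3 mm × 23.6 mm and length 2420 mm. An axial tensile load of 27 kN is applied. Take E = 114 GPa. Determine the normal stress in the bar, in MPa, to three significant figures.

A = 290.3 mm².
σ = N/A = 27000/290.3 = 93.01 MPa.

93.0 MPa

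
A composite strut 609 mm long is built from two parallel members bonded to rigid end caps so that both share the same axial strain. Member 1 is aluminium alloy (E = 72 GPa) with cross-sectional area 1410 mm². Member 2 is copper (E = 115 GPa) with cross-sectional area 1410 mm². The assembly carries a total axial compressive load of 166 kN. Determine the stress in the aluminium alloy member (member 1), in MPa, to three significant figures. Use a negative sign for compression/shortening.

-45.3 MPa

Equal strain + equilibrium ⇒ each member carries load in proportion to AE: A₁E₁ = 101500000 N, A₂E₂ = 162200000 N, ΣAE = 263700000 N.
σ₁ = P·E₁/ΣAE = -166000·72000/263700000 = -45.33 MPa.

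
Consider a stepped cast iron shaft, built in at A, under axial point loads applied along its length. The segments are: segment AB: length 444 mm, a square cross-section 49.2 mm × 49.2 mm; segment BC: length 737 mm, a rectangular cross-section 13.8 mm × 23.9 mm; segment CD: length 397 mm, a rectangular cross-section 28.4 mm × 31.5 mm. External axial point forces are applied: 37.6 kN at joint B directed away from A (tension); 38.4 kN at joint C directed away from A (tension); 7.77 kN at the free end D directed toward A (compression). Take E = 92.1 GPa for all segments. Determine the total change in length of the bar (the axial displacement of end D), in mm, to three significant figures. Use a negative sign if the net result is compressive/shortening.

0.842 mm

Internal axial forces (sectioning from the free end, tension +): N_CD = -7.77 kN, N_BC = 30.63 kN, N_AB = 68.23 kN.
A_AB = 2421 mm².
A_BC = 329.8 mm².
A_CD = 894.6 mm².
δ_AB = 68230·444/(2421·92100) = 0.1359 mm
δ_BC = 30630·737/(329.8·92100) = 0.7432 mm
δ_CD = -7770·397/(894.6·92100) = -0.03744 mm
δ = Σδ_i = 0.8416 mm.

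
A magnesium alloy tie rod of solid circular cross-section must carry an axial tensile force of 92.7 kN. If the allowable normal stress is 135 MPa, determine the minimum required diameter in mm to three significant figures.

Required area A ≥ P/σ_allow = 92700/135 = 686.7 mm².
For a solid circular section, d ≥ √(4A/π) = 29.57 mm.

29.6 mm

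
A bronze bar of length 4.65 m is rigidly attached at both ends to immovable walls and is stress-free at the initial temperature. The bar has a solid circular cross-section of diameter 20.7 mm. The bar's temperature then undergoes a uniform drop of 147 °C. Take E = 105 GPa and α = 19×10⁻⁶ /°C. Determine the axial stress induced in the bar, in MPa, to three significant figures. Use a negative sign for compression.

Free thermal expansion αLΔT = 19e-6 · 4650 · -147 = -12.99 mm.
The walls impose strain ε = −(-12.99)/4650 = 2.7930e-03; σ = Eε = 105000 · 2.7930e-03 = 293.3 MPa.

293 MPa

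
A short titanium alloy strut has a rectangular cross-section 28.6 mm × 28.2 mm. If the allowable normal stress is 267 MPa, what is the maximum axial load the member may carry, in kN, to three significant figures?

A = 806.5 mm².
P_max = σ_allow · A = 267 · 806.5 = 215300 N = 215.3 kN.

215 kN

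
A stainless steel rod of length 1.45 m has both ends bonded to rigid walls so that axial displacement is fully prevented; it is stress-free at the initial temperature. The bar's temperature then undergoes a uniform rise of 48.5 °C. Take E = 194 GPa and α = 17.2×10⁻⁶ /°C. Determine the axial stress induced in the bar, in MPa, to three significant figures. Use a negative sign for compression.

-162 MPa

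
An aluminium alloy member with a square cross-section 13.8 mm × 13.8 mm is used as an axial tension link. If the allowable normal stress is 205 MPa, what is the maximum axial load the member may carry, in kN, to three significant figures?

39.0 kN

A = 190.4 mm².
P_max = σ_allow · A = 205 · 190.4 = 39040 N = 39.04 kN.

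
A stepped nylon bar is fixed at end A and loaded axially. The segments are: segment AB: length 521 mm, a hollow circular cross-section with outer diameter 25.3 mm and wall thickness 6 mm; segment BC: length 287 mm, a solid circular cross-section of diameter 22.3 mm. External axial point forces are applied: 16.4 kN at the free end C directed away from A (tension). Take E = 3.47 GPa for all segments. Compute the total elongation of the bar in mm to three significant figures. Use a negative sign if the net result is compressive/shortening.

10.2 mm

Internal axial forces (sectioning from the free end, tension +): N_BC = 16.4 kN, N_AB = 16.4 kN.
A_AB = 363.8 mm².
A_BC = 390.6 mm².
δ_AB = 16400·521/(363.8·3470) = 6.769 mm
δ_BC = 16400·287/(390.6·3470) = 3.473 mm
δ = Σδ_i = 10.24 mm.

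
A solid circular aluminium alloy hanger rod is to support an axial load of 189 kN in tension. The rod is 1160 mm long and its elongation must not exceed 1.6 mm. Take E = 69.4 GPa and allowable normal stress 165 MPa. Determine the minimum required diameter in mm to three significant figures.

Required area A ≥ P/σ_allow = 189000/165 = 1145 mm².
For a solid circular section, d ≥ √(4A/π) = 38.19 mm.
Elongation limit: A ≥ PL/(Eδ_allow) = 189000·1160/(69400·1.6) = 1974 mm² ⇒ d ≥ 50.14 mm.
The elongation limit governs.

50.1 mm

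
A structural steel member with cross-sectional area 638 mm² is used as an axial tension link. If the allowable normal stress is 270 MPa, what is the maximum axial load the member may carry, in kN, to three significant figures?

P_max = σ_allow · A = 270 · 638 = 172300 N = 172.3 kN.

172 kN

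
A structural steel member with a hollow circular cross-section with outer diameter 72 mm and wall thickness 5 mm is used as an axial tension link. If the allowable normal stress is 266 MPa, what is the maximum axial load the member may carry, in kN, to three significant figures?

280 kN

A = 1052 mm².
P_max = σ_allow · A = 266 · 1052 = 279900 N = 279.9 kN.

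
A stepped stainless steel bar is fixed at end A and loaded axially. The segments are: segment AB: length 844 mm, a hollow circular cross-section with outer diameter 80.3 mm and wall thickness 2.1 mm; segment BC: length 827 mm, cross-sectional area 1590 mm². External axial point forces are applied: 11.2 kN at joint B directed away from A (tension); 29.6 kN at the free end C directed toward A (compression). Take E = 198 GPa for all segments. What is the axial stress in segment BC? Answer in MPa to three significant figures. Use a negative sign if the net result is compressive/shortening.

Internal axial forces (sectioning from the free end, tension +): N_BC = -29.6 kN, N_AB = -18.4 kN.
σ_BC = N_BC/A_BC = -29600/1590 = -18.62 MPa.

-18.6 MPa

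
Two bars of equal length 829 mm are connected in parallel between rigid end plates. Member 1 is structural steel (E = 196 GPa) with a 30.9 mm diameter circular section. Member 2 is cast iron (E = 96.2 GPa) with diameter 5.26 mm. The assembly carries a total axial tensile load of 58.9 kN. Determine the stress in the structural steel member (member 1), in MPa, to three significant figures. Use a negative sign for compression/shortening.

77.4 MPa

A_1 = 749.9 mm².
A_2 = 21.73 mm².
Equal strain + equilibrium ⇒ each member carries load in proportion to AE: A₁E₁ = 147000000 N, A₂E₂ = 2090000 N, ΣAE = 149100000 N.
σ₁ = P·E₁/ΣAE = 58900·196000/149100000 = 77.44 MPa.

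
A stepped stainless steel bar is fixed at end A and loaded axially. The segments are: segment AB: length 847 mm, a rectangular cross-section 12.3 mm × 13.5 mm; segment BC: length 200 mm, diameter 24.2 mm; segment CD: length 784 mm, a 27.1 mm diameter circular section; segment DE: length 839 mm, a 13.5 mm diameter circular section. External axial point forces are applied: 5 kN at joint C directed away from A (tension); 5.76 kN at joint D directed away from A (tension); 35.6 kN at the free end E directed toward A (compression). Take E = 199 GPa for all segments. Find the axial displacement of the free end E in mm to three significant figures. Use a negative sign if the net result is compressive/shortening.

-1.94 mm

Internal axial forces (sectioning from the free end, tension +): N_DE = -35.6 kN, N_CD = -29.84 kN, N_BC = -24.84 kN, N_AB = -24.84 kN.
A_AB = 166.1 mm².
A_BC = 460 mm².
A_CD = 576.8 mm².
A_DE = 143.1 mm².
δ_AB = -24840·847/(166.1·199000) = -0.6367 mm
δ_BC = -24840·200/(460·199000) = -0.05428 mm
δ_CD = -29840·784/(576.8·199000) = -0.2038 mm
δ_DE = -35600·839/(143.1·199000) = -1.049 mm
δ = Σδ_i = -1.943 mm.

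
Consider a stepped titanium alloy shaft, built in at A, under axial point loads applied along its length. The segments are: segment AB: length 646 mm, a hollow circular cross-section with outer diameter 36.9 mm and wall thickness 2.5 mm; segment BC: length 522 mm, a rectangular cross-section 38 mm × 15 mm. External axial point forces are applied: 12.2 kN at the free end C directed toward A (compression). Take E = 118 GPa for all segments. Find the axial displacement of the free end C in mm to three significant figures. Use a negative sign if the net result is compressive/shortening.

Internal axial forces (sectioning from the free end, tension +): N_BC = -12.2 kN, N_AB = -12.2 kN.
A_AB = 270.2 mm².
A_BC = 570 mm².
δ_AB = -12200·646/(270.2·118000) = -0.2472 mm
δ_BC = -12200·522/(570·118000) = -0.09468 mm
δ = Σδ_i = -0.3419 mm.

-0.342 mm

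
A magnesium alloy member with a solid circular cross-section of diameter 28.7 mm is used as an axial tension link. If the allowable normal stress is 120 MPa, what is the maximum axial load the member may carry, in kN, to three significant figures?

A = 646.9 mm².
P_max = σ_allow · A = 120 · 646.9 = 77630 N = 77.63 kN.

77.6 kN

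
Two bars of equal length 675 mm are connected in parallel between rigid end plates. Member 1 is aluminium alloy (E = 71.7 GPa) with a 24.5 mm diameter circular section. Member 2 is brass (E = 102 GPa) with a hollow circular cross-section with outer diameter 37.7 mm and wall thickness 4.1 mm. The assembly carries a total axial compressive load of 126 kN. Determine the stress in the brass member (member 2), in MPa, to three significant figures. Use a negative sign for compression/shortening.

A_1 = 471.4 mm².
A_2 = 432.8 mm².
Equal strain + equilibrium ⇒ each member carries load in proportion to AE: A₁E₁ = 33800000 N, A₂E₂ = 44140000 N, ΣAE = 77950000 N.
σ₂ = P·E₂/ΣAE = -126000·102000/77950000 = -164.9 MPa.

-165 MPa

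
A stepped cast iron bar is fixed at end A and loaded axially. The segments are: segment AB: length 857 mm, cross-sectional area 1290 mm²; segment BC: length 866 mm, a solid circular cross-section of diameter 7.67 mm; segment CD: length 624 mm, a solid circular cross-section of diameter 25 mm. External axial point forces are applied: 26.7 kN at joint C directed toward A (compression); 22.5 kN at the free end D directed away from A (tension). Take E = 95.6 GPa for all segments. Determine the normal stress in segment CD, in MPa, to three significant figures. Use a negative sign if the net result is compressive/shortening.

Internal axial forces (sectioning from the free end, tension +): N_CD = 22.5 kN, N_BC = -4.2 kN, N_AB = -4.2 kN.
A_CD = 490.9 mm².
σ_CD = N_CD/A_CD = 22500/490.9 = 45.84 MPa.

45.8 MPa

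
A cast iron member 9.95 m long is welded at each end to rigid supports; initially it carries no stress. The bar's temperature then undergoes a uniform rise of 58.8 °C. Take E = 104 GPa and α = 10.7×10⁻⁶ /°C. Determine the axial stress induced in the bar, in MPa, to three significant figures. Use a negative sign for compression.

-65.4 MPa

Free thermal expansion αLΔT = 10.7e-6 · 9950 · 58.8 = 6.26 mm.
The walls impose strain ε = −(6.26)/9950 = -6.2916e-04; σ = Eε = 104000 · -6.2916e-04 = -65.43 MPa.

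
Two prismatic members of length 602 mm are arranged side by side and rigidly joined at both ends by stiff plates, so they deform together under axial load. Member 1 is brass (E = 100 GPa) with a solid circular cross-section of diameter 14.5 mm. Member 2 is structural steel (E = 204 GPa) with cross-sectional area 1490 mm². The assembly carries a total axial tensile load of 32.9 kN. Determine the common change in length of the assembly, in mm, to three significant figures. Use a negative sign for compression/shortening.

0.0618 mm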